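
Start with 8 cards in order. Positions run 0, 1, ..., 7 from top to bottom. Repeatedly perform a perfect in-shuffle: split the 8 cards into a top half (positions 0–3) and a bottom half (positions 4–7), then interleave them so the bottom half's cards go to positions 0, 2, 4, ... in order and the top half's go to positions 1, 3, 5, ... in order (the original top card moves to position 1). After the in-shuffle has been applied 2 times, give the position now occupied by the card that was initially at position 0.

3

Track the card's position through each in-shuffle:
0 → 1 → 3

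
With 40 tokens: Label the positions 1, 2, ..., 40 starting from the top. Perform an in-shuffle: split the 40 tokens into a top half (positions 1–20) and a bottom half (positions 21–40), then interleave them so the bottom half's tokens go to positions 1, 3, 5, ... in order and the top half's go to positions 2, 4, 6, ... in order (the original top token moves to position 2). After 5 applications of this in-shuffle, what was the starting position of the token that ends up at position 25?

Work backwards from position 25, undoing one in-shuffle at a time:
25 ← 33 ← 37 ← 39 ← 40 ← 20
So the token now at position 25 started at position 20.

20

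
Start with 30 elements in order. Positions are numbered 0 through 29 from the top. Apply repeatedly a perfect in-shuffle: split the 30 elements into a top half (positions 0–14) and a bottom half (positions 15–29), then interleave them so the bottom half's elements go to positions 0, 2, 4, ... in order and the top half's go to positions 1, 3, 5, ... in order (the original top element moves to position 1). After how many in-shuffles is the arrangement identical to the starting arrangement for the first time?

The in-shuffle permutes the 30 positions with cycle lengths [5, 5, 5, 5, 5, 5].
Every element is home exactly when every cycle has completed a whole number of laps, i.e. after lcm(5) = 5 in-shuffles.

5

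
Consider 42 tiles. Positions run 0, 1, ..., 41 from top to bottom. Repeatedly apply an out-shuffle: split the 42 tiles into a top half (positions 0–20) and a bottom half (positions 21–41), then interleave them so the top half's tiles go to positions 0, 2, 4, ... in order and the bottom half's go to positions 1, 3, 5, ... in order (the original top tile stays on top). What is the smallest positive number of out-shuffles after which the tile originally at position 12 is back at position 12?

20

Follow position 12 under repeated out-shuffles:
12 → 24 → 7 → 14 → 28 → 15 → 30 → 19 → 38 → 35 → 29 → 17 → 34 → 27 → 13 → 26 → 11 → 22 → 3 → 6 → 12
It first returns after 20 out-shuffles.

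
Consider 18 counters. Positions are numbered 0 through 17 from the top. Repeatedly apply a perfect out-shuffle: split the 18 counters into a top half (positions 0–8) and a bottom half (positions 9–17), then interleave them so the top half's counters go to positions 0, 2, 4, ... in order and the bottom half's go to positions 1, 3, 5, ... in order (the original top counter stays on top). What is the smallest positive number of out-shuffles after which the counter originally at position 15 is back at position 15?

Follow position 15 under repeated out-shuffles:
15 → 13 → 9 → 1 → 2 → 4 → 8 → 16 → 15
It first returns after 8 out-shuffles.

8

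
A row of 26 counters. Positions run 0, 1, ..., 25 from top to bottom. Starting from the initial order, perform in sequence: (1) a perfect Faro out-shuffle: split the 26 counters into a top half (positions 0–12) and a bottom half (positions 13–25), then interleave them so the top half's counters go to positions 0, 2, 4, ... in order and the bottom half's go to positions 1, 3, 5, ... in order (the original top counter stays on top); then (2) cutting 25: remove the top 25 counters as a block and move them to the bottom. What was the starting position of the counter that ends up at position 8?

Undo the operations in reverse order, starting from position 8:
  undo op 2 (cut 25): 8 ← 7
  undo op 1 (out-shuffle, from bottom half): 7 ← 16
So the counter at position 8 came from original position 16.

16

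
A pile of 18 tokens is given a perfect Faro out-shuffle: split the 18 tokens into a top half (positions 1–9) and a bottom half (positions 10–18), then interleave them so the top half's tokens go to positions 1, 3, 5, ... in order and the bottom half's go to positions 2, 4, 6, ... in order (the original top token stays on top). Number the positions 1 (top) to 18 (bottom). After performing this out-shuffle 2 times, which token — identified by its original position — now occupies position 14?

Work backwards from position 14, undoing one out-shuffle at a time:
14 ← 16 ← 17
So the token now at position 14 started at position 17.

17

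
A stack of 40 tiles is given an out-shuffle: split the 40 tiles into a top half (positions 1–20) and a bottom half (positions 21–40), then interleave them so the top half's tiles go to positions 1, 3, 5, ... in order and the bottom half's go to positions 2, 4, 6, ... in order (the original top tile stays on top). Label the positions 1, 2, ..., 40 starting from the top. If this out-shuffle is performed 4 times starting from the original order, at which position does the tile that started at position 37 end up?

31

Track the tile's position through each out-shuffle:
37 → 34 → 28 → 16 → 31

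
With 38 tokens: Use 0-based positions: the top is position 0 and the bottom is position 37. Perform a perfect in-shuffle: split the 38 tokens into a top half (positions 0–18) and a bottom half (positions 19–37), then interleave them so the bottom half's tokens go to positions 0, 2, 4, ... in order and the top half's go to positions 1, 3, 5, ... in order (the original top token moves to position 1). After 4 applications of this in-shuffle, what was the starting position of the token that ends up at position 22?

37

Work backwards from position 22, undoing one in-shuffle at a time:
22 ← 30 ← 34 ← 36 ← 37
So the token now at position 22 started at position 37.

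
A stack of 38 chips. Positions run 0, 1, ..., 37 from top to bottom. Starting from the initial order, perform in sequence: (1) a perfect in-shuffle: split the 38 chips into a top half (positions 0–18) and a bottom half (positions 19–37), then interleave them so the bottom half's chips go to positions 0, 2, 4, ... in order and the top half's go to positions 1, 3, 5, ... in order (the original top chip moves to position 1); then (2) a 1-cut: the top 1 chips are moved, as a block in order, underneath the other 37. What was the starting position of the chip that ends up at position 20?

10

Undo the operations in reverse order, starting from position 20:
  undo op 2 (cut 1): 20 ← 21
  undo op 1 (in-shuffle, from top half): 21 ← 10
So the chip at position 20 came from original position 10.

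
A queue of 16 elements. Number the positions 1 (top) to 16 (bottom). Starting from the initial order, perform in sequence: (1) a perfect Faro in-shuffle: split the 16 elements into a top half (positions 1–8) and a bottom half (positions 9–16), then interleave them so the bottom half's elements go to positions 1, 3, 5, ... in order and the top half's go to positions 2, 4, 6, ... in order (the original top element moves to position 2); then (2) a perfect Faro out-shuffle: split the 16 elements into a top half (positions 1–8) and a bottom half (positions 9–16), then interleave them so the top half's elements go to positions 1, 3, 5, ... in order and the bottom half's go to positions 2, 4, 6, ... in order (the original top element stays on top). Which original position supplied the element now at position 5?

Undo the operations in reverse order, starting from position 5:
  undo op 2 (out-shuffle, from top half): 5 ← 3
  undo op 1 (in-shuffle, from bottom half): 3 ← 10
So the element at position 5 came from original position 10.

10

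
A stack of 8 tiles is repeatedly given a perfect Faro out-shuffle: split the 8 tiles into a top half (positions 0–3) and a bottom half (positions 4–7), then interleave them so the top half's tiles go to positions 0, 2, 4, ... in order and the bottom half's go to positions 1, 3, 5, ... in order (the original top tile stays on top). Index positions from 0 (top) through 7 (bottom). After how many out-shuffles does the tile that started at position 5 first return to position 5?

3

Follow position 5 under repeated out-shuffles:
5 → 3 → 6 → 5
It first returns after 3 out-shuffles.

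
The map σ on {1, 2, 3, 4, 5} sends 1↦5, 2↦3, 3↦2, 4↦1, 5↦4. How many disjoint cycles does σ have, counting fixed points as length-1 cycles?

2

Cycle decomposition: (1 5 4) (2 3).
2 cycles.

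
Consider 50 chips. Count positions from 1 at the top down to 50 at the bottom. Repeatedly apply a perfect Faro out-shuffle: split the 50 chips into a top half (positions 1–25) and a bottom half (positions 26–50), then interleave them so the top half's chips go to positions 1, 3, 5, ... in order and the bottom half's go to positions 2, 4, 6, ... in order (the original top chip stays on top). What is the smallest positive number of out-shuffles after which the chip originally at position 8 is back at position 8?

3

Follow position 8 under repeated out-shuffles:
8 → 15 → 29 → 8
It first returns after 3 out-shuffles.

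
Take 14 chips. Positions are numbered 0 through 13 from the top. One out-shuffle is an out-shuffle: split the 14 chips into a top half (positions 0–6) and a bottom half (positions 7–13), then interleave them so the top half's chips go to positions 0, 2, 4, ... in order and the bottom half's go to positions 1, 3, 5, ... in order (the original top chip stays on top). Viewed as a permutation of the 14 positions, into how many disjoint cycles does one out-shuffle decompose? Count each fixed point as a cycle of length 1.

3

Trace each unvisited position around until it returns:
(0) (1 2 4 8 3 6 ... len 12) (13)
3 cycles in total.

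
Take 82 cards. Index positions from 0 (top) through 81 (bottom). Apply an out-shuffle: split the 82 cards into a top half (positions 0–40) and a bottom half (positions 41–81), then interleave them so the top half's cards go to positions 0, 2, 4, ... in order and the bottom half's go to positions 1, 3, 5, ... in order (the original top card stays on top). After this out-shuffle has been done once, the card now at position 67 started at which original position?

74

Work backwards from position 67, undoing one out-shuffle at a time:
67 ← 74
So the card now at position 67 started at position 74.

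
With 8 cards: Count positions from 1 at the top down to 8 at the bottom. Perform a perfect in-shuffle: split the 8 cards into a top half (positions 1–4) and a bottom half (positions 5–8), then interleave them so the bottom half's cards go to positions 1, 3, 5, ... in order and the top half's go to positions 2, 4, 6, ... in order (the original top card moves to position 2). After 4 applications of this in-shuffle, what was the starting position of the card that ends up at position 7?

1

Work backwards from position 7, undoing one in-shuffle at a time:
7 ← 8 ← 4 ← 2 ← 1
So the card now at position 7 started at position 1.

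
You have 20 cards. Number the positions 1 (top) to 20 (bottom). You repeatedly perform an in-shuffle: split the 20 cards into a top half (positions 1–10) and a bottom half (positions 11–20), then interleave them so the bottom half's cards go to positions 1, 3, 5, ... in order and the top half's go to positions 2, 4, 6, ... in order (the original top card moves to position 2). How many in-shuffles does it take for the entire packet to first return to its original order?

The in-shuffle permutes the 20 positions with cycle lengths [2, 3, 3, 6, 6].
Every card is home exactly when every cycle has completed a whole number of laps, i.e. after lcm(2, 3, 6) = 6 in-shuffles.

6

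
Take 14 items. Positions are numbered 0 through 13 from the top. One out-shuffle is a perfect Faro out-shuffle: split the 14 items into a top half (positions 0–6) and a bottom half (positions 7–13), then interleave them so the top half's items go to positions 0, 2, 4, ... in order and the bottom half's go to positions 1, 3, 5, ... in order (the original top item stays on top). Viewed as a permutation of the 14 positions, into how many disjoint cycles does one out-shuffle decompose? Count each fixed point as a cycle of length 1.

3

Trace each unvisited position around until it returns:
(0) (1 2 4 8 3 6 ... len 12) (13)
3 cycles in total.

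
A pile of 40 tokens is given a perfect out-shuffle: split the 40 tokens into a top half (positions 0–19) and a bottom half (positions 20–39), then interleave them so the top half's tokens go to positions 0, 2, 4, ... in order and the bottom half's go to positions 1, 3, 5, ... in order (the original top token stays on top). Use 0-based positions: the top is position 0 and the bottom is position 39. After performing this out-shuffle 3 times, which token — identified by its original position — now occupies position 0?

0

Work backwards from position 0, undoing one out-shuffle at a time:
0 ← 0 ← 0 ← 0
So the token now at position 0 started at position 0.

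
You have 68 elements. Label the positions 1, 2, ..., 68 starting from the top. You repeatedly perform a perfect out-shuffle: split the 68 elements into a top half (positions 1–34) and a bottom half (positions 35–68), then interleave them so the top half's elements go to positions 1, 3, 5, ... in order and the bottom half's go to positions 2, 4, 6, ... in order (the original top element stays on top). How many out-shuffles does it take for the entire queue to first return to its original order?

The out-shuffle permutes the 68 positions with cycle lengths [1, 1, 66].
Every element is home exactly when every cycle has completed a whole number of laps, i.e. after lcm(1, 66) = 66 out-shuffles.

66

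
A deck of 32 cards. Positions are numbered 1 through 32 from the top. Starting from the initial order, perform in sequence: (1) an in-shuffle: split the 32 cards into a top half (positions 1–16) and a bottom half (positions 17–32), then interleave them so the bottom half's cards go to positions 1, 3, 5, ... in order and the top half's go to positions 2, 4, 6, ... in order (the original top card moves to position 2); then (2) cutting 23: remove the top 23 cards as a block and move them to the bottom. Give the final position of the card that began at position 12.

Track the card from position 12 forward through each operation:
  after op 1 (in-shuffle): 12 → 24
  after op 2 (cut 23): 24 → 1

1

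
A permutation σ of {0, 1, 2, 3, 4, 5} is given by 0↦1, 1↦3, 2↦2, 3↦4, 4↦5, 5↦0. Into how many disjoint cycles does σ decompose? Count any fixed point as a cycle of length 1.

2

Cycle decomposition: (0 1 3 4 5) (2).
2 cycles.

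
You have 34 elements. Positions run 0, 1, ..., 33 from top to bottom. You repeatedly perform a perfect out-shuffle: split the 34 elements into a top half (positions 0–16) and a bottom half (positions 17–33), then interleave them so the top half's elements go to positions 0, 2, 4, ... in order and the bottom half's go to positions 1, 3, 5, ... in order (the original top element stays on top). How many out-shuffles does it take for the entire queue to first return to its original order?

10

The out-shuffle permutes the 34 positions with cycle lengths [1, 1, 2, 10, 10, 10].
Every element is home exactly when every cycle has completed a whole number of laps, i.e. after lcm(1, 2, 10) = 10 out-shuffles.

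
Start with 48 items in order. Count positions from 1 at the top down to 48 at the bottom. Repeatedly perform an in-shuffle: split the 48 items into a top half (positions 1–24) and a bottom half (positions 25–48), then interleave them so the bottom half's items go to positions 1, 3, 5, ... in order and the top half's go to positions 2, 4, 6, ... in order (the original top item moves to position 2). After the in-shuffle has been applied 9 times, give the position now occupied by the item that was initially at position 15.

36

Track the item's position through each in-shuffle:
15 → 30 → 11 → 22 → 44 → 39 → 29 → 9 → 18 → 36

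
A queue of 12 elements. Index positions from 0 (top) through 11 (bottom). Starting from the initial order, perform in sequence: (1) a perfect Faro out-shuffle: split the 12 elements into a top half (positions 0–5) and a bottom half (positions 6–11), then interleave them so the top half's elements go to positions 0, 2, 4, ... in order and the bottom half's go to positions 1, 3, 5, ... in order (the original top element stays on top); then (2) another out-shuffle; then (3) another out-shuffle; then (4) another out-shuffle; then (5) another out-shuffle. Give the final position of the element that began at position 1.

Track the element from position 1 forward through each operation:
  after op 1 (out-shuffle): 1 → 2
  after op 2 (out-shuffle): 2 → 4
  after op 3 (out-shuffle): 4 → 8
  after op 4 (out-shuffle): 8 → 5
  after op 5 (out-shuffle): 5 → 10

10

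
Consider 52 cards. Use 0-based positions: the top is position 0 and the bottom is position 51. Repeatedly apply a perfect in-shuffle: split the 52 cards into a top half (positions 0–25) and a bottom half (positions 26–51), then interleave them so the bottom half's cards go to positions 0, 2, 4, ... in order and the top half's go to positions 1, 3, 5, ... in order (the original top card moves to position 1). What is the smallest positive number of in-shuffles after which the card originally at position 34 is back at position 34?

Follow position 34 under repeated in-shuffles:
34 → 16 → 33 → 14 → 29 → 6 → 13 → 27 → ... → 34 (length 52)
It first returns after 52 in-shuffles.

52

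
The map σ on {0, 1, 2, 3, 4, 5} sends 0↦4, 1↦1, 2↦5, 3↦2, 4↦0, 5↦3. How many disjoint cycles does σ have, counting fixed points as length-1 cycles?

3

Cycle decomposition: (0 4) (1) (2 5 3).
3 cycles.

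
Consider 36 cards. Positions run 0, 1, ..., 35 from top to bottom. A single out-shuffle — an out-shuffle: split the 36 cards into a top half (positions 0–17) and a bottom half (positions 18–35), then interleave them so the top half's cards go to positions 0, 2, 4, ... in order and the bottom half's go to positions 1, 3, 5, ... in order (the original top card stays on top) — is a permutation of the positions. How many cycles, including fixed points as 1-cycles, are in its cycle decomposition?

7

Trace each unvisited position around until it returns:
(0) (1 2 4 8 16 32 ... len 12) (3 6 12 24 13 26 ... len 12) (5 10 20) (7 14 28 21) (15 30 25) (35)
7 cycles in total.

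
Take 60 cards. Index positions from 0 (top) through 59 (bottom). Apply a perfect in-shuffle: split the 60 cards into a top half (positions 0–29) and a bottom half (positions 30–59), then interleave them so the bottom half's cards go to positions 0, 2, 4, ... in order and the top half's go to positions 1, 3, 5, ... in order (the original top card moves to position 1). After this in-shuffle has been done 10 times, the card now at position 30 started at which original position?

Work backwards from position 30, undoing one in-shuffle at a time:
30 ← 45 ← 22 ← 41 ← 20 ← 40 ← 50 ← 55 ← 27 ← 13 ← 6
So the card now at position 30 started at position 6.

6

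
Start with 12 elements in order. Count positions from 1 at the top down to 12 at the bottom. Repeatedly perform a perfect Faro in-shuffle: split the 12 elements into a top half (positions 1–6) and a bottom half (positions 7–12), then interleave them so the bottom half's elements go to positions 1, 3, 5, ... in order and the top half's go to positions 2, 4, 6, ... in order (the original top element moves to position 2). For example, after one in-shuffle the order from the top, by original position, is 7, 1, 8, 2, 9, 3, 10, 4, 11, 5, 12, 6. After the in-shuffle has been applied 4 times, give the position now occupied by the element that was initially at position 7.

Track the element's position through each in-shuffle:
7 → 1 → 2 → 4 → 8

8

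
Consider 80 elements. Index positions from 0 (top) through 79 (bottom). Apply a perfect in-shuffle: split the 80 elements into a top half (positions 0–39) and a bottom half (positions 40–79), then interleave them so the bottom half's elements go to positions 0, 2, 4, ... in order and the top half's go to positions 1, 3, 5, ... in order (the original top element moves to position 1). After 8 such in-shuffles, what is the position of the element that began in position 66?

60

Track the element's position through each in-shuffle:
66 → 52 → 24 → 49 → 18 → 37 → 75 → 70 → 60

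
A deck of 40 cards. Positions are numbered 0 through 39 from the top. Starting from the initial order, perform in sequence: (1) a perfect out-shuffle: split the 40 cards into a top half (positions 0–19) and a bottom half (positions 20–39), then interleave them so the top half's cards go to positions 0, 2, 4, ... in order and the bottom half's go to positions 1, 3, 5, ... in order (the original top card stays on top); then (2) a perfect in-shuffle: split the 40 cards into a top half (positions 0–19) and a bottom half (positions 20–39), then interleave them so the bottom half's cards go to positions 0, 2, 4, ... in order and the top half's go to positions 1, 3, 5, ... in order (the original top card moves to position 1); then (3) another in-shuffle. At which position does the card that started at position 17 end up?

16

Track the card from position 17 forward through each operation:
  after op 1 (out-shuffle): 17 → 34
  after op 2 (in-shuffle): 34 → 28
  after op 3 (in-shuffle): 28 → 16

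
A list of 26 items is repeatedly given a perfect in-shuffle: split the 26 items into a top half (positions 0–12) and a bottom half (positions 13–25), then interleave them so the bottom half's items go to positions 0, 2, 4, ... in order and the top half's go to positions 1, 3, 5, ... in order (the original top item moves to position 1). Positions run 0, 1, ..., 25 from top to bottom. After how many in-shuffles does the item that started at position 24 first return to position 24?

18

Follow position 24 under repeated in-shuffles:
24 → 22 → 18 → 10 → 21 → 16 → 6 → 13 → 0 → 1 → 3 → 7 → 15 → 4 → 9 → 19 → 12 → 25 → 24
It first returns after 18 in-shuffles.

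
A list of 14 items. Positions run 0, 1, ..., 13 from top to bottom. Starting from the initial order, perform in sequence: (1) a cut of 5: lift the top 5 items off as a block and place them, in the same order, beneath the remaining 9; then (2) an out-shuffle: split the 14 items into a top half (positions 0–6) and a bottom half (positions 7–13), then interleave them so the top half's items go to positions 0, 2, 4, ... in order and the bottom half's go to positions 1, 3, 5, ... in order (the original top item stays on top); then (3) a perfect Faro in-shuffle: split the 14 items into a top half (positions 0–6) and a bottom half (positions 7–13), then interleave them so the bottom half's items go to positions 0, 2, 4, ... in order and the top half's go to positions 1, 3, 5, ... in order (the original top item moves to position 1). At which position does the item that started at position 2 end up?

Track the item from position 2 forward through each operation:
  after op 1 (cut 5): 2 → 11
  after op 2 (out-shuffle): 11 → 9
  after op 3 (in-shuffle): 9 → 4

4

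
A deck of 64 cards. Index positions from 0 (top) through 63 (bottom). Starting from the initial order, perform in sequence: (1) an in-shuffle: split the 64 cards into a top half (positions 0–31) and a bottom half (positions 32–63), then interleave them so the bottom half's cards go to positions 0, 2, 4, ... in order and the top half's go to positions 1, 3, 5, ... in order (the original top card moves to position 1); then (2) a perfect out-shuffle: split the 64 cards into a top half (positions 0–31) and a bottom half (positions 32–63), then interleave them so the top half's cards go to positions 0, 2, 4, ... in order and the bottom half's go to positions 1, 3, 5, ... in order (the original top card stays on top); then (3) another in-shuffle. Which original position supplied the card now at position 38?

Undo the operations in reverse order, starting from position 38:
  undo op 3 (in-shuffle, from bottom half): 38 ← 51
  undo op 2 (out-shuffle, from bottom half): 51 ← 57
  undo op 1 (in-shuffle, from top half): 57 ← 28
So the card at position 38 came from original position 28.

28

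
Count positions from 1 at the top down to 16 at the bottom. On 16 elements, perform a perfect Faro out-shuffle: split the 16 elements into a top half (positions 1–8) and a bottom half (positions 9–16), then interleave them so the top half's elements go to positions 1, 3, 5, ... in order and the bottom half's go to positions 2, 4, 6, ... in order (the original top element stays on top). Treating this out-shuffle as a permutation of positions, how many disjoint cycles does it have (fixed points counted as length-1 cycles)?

Trace each unvisited position around until it returns:
(1) (2 3 5 9) (4 7 13 10) (6 11) (8 15 14 12) (16)
6 cycles in total.

6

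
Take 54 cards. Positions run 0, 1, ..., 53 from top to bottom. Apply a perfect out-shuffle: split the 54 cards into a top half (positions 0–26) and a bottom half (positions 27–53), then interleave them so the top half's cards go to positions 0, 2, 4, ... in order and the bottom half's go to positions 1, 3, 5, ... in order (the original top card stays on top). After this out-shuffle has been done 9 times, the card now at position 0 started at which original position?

Work backwards from position 0, undoing one out-shuffle at a time:
0 ← 0 ← 0 ← 0 ← 0 ← 0 ← 0 ← 0 ← 0 ← 0
So the card now at position 0 started at position 0.

0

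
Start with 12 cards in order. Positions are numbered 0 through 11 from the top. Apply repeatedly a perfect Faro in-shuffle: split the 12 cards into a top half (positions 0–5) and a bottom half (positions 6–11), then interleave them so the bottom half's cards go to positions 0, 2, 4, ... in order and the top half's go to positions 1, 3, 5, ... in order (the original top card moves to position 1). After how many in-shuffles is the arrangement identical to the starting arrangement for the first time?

12

The in-shuffle permutes the 12 positions with cycle lengths [12].
Every card is home exactly when every cycle has completed a whole number of laps, i.e. after lcm(12) = 12 in-shuffles.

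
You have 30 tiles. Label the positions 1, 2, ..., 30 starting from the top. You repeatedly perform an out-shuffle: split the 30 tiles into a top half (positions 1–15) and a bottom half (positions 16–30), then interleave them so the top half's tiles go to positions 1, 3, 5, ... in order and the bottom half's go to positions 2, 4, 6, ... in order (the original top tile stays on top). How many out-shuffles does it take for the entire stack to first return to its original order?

The out-shuffle permutes the 30 positions with cycle lengths [1, 1, 28].
Every tile is home exactly when every cycle has completed a whole number of laps, i.e. after lcm(1, 28) = 28 out-shuffles.

28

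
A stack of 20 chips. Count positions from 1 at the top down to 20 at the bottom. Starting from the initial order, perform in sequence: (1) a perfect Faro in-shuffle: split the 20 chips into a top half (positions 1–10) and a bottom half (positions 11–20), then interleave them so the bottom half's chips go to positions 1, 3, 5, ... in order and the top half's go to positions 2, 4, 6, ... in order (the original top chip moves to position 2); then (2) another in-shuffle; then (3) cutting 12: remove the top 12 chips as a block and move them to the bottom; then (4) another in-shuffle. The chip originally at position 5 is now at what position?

16

Track the chip from position 5 forward through each operation:
  after op 1 (in-shuffle): 5 → 10
  after op 2 (in-shuffle): 10 → 20
  after op 3 (cut 12): 20 → 8
  after op 4 (in-shuffle): 8 → 16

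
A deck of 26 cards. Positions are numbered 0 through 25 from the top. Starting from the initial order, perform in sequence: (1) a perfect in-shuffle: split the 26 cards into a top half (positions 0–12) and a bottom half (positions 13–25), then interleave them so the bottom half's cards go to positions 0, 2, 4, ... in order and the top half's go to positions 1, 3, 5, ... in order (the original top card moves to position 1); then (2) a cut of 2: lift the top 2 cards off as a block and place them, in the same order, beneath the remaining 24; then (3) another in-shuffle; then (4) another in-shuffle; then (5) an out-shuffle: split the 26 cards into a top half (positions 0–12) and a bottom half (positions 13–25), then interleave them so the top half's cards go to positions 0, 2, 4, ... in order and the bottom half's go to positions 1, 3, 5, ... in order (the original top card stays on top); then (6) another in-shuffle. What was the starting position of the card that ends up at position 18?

Undo the operations in reverse order, starting from position 18:
  undo op 6 (in-shuffle, from bottom half): 18 ← 22
  undo op 5 (out-shuffle, from top half): 22 ← 11
  undo op 4 (in-shuffle, from top half): 11 ← 5
  undo op 3 (in-shuffle, from top half): 5 ← 2
  undo op 2 (cut 2): 2 ← 4
  undo op 1 (in-shuffle, from bottom half): 4 ← 15
So the card at position 18 came from original position 15.

15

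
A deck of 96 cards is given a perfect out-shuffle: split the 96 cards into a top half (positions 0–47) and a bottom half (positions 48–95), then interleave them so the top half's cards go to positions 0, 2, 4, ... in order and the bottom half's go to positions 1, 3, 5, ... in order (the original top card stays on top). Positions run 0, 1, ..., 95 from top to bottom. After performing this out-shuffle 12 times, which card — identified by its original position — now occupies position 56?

31

Work backwards from position 56, undoing one out-shuffle at a time:
56 ← 28 ← 14 ← 7 ← 51 ← 73 ← 84 ← 42 ← 21 ← 58 ← 29 ← 62 ← 31
So the card now at position 56 started at position 31.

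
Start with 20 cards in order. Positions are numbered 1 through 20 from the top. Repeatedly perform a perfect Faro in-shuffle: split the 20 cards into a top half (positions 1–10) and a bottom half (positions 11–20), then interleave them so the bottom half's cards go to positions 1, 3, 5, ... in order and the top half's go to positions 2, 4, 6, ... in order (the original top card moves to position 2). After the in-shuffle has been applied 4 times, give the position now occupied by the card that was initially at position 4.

1

Track the card's position through each in-shuffle:
4 → 8 → 16 → 11 → 1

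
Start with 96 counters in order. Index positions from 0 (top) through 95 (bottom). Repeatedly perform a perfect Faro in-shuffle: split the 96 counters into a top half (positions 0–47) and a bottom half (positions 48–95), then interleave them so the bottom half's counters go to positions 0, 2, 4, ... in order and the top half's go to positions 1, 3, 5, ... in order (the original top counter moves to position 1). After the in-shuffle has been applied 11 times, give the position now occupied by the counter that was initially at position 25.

91

Track the counter's position through each in-shuffle:
25 → 51 → 6 → 13 → 27 → 55 → 14 → 29 → 59 → 22 → 45 → 91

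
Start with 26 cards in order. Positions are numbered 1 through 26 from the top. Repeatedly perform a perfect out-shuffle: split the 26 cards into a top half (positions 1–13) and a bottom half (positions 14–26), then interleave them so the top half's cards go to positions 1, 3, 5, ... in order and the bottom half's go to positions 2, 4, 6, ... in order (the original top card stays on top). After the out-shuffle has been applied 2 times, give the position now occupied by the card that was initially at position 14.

Track the card's position through each out-shuffle:
14 → 2 → 3

3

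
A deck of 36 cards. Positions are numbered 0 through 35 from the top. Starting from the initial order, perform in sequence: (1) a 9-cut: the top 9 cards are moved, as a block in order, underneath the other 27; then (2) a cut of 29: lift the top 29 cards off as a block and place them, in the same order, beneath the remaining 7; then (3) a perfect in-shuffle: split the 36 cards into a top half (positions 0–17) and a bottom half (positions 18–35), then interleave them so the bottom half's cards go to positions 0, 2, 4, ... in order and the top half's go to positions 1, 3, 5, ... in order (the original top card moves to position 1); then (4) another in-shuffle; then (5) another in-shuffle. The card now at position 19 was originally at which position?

22

Undo the operations in reverse order, starting from position 19:
  undo op 5 (in-shuffle, from top half): 19 ← 9
  undo op 4 (in-shuffle, from top half): 9 ← 4
  undo op 3 (in-shuffle, from bottom half): 4 ← 20
  undo op 2 (cut 29): 20 ← 13
  undo op 1 (cut 9): 13 ← 22
So the card at position 19 came from original position 22.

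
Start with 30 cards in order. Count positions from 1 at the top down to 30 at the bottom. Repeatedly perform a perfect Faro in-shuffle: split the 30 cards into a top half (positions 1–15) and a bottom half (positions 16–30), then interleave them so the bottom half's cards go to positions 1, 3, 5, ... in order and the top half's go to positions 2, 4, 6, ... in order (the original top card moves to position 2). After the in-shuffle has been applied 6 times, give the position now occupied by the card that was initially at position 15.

Track the card's position through each in-shuffle:
15 → 30 → 29 → 27 → 23 → 15 → 30

30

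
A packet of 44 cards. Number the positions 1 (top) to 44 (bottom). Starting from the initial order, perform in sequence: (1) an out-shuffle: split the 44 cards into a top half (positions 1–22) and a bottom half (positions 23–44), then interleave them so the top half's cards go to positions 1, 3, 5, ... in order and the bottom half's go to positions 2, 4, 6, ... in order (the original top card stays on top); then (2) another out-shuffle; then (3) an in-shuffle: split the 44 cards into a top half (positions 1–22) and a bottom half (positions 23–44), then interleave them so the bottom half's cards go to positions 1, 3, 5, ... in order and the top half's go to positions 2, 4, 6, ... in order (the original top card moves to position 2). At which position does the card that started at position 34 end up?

8

Track the card from position 34 forward through each operation:
  after op 1 (out-shuffle): 34 → 24
  after op 2 (out-shuffle): 24 → 4
  after op 3 (in-shuffle): 4 → 8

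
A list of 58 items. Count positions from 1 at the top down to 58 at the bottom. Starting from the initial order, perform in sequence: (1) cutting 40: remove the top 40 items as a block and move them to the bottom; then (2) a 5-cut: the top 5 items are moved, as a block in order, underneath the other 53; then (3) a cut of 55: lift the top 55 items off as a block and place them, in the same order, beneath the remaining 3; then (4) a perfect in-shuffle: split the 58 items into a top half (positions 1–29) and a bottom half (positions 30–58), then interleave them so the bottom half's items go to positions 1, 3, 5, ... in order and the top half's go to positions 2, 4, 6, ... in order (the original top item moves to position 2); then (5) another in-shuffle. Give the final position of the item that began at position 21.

Track the item from position 21 forward through each operation:
  after op 1 (cut 40): 21 → 39
  after op 2 (cut 5): 39 → 34
  after op 3 (cut 55): 34 → 37
  after op 4 (in-shuffle): 37 → 15
  after op 5 (in-shuffle): 15 → 30

30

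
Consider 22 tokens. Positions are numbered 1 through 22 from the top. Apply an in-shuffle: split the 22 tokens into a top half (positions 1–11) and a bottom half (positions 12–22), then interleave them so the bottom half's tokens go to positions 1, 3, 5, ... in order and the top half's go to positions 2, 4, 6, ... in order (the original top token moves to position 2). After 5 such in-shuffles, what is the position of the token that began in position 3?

4

Track the token's position through each in-shuffle:
3 → 6 → 12 → 1 → 2 → 4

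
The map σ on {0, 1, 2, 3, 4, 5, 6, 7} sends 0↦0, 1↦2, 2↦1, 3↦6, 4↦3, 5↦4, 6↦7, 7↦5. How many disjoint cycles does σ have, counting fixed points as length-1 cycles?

Cycle decomposition: (0) (1 2) (3 6 7 5 4).
3 cycles.

3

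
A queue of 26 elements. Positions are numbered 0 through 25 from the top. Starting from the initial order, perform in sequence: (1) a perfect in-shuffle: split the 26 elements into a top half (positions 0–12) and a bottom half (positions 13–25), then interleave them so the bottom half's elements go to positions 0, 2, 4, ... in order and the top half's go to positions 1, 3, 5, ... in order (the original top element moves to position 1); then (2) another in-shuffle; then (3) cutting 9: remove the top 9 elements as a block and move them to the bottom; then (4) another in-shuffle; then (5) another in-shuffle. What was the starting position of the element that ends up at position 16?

4

Undo the operations in reverse order, starting from position 16:
  undo op 5 (in-shuffle, from bottom half): 16 ← 21
  undo op 4 (in-shuffle, from top half): 21 ← 10
  undo op 3 (cut 9): 10 ← 19
  undo op 2 (in-shuffle, from top half): 19 ← 9
  undo op 1 (in-shuffle, from top half): 9 ← 4
So the element at position 16 came from original position 4.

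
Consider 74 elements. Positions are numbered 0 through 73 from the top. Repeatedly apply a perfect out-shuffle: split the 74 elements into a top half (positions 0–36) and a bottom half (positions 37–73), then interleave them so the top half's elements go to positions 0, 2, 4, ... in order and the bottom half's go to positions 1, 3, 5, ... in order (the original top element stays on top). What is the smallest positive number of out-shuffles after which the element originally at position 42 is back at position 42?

Follow position 42 under repeated out-shuffles:
42 → 11 → 22 → 44 → 15 → 30 → 60 → 47 → 21 → 42
It first returns after 9 out-shuffles.

9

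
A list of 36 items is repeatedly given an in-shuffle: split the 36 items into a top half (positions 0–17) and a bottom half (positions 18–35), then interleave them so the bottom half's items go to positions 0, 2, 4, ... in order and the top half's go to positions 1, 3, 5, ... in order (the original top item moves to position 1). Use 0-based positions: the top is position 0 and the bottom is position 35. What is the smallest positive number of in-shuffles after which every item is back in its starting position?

36

The in-shuffle permutes the 36 positions with cycle lengths [36].
Every item is home exactly when every cycle has completed a whole number of laps, i.e. after lcm(36) = 36 in-shuffles.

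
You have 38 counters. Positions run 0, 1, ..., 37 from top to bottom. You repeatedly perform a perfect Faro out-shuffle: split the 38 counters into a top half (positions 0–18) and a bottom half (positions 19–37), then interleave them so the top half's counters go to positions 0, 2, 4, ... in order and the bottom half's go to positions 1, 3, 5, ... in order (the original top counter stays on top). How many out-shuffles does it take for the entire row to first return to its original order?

The out-shuffle permutes the 38 positions with cycle lengths [1, 1, 36].
Every counter is home exactly when every cycle has completed a whole number of laps, i.e. after lcm(1, 36) = 36 out-shuffles.

36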